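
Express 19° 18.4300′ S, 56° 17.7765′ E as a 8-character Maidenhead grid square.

LH80dq56

Offset from 180°W / 90°S: lon 236.29628°, lat 70.69283°.
Field: lon ⌊236.29628/20⌋ = 11 → L; lat ⌊70.69283/10⌋ = 7 → H.
Square: lon ⌊16.29628/2⌋ = 8; lat ⌊0.69283/1⌋ = 0.
Subsquare: lon ⌊0.29628/0.0833333⌋ = 3 → d; lat ⌊0.69283/0.0416667⌋ = 16 → q.
Extended square: lon ⌊0.04628/0.00833333⌋ = 5; lat ⌊0.02617/0.00416667⌋ = 6.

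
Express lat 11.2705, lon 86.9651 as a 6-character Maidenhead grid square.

Shift to the Maidenhead origin (180°W, 90°S): lon 266.9651, lat 101.2705.
Field: 266.9651/20 → 13 → N, 101.2705/10 → 10 → K; chars NK.
Square: 6.9651/2 → 3, 1.2705/1 → 1; chars 31.
Subsquare: 0.9651/0.0833333 → 11 → l, 0.2705/0.0416667 → 6 → g; chars lg.

NK31lg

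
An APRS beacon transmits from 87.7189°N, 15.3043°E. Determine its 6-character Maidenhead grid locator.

Shift to the Maidenhead origin (180°W, 90°S): lon 195.3043, lat 177.7189.
Field: 195.3043/20 → 9 → J, 177.7189/10 → 17 → R; chars JR.
Square: 15.3043/2 → 7, 7.7189/1 → 7; chars 77.
Subsquare: 1.3043/0.0833333 → 15 → p, 0.7189/0.0416667 → 17 → r; chars pr.

JR77pr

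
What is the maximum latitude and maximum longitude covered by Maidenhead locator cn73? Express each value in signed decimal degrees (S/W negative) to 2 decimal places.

Field C=2, N=13: +2·20° lon, +13·10° lat → SW at lon -140°, lat 40°.
Square 7, 3: +7·2° lon, +3·1° lat → SW at lon -126°, lat 43°.
Cell spans 2° lon × 1° lat. NE corner is SW corner plus one full cell.
latitude 44.00, longitude -124.00.

44.00, -124.00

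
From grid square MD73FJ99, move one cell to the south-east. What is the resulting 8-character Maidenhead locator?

Longitude extended square 9; +1 → 10, wraps to 0, carry into subsquare.
Longitude subsquare f = 5; +1 → 6 = g.
Latitude extended square 9; −1 → 8.

MD73gj08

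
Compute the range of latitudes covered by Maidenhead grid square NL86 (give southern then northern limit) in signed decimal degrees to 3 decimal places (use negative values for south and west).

26.000, 27.000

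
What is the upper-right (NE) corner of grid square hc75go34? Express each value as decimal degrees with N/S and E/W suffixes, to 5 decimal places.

64.39583° S, 25.46667° W

Field H=7, C=2: +7·20° lon, +2·10° lat → SW at lon -40°, lat -70°.
Square 7, 5: +7·2° lon, +5·1° lat → SW at lon -26°, lat -65°.
Subsquare g=6, o=14: +6·0.0833333° lon, +14·0.0416667° lat → SW at lon -25.5°, lat -64.4167°.
Extended square 3, 4: +3·0.00833333° lon, +4·0.00416667° lat → SW at lon -25.475°, lat -64.4°.
Cell spans 0.00833333° lon × 0.00416667° lat. NE corner is SW corner plus one full cell.
latitude 64.39583° S, longitude 25.46667° W.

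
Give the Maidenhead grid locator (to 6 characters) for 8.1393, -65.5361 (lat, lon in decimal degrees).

Shift to the Maidenhead origin (180°W, 90°S): lon 114.4639, lat 98.1393.
Field: 114.4639/20 → 5 → F, 98.1393/10 → 9 → J; chars FJ.
Square: 14.4639/2 → 7, 8.1393/1 → 8; chars 78.
Subsquare: 0.4639/0.0833333 → 5 → f, 0.1393/0.0416667 → 3 → d; chars fd.

FJ78fd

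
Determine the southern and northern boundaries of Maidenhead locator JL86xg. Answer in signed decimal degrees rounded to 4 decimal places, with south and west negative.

Field J=9, L=11: +9·20° lon, +11·10° lat → SW at lon 0°, lat 20°.
Square 8, 6: +8·2° lon, +6·1° lat → SW at lon 16°, lat 26°.
Subsquare x=23, g=6: +23·0.0833333° lon, +6·0.0416667° lat → SW at lon 17.9167°, lat 26.25°.
Cell spans 0.0833333° lon × 0.0416667° lat.
south 26.2500, north 26.2917.

26.2500, 26.2917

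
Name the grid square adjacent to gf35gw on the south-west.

Longitude subsquare g = 6; −1 → 5 = f.
Latitude subsquare w = 22; −1 → 21 = v.

GF35fv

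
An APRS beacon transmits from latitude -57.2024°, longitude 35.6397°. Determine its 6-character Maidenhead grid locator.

KD72tt

Offset from 180°W / 90°S: lon 215.6397°, lat 32.7976°.
Field (20°×10°, letters A–R): lon ⌊215.6397/20⌋ = 10 → K; lat ⌊32.7976/10⌋ = 3 → D.
Square (2°×1°, digits 0–9): lon ⌊15.6397/2⌋ = 7; lat ⌊2.7976/1⌋ = 2.
Subsquare (5′×2.5′, letters a–x): lon ⌊1.6397/0.0833333⌋ = 19 → t; lat ⌊0.7976/0.0416667⌋ = 19 → t.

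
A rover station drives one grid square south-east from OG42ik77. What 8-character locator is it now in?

Longitude extended square 7; +1 → 8.
Latitude extended square 7; −1 → 6.

OG42ik86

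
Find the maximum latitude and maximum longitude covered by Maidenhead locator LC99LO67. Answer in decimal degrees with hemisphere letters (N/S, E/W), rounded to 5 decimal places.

60.38333° S, 58.97500° E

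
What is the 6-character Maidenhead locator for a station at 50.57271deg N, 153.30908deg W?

BO30in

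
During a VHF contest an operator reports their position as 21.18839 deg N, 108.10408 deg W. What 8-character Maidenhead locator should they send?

DL51we75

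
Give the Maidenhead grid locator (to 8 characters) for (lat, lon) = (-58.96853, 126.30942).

PD31da77

Add 180° to longitude and 90° to latitude: 306.30942, 31.03147.
Field: lon ⌊306.30942/20⌋ = 15 → P; lat ⌊31.03147/10⌋ = 3 → D.
Square: lon ⌊6.30942/2⌋ = 3; lat ⌊1.03147/1⌋ = 1.
Subsquare: lon ⌊0.30942/0.0833333⌋ = 3 → d; lat ⌊0.03147/0.0416667⌋ = 0 → a.
Extended square: lon ⌊0.05942/0.00833333⌋ = 7; lat ⌊0.03147/0.00416667⌋ = 7.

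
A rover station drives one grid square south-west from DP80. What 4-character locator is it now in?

Longitude square 8; −1 → 7.
Latitude square 0; −1 → -1, wraps to 9, carry into field.
Latitude field P = 15; −1 → 14 = O.

DO79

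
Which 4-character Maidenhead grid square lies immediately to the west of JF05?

Longitude square 0; −1 → -1, wraps to 9, carry into field.
Longitude field J = 9; −1 → 8 = I.
The latitude characters are unchanged.

IF95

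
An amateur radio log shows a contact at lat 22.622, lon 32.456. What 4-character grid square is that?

KL62

Offset from 180°W / 90°S: lon 212.46°, lat 112.62°.
Field: 212.46/20 → 10 → K, 112.62/10 → 11 → L; chars KL.
Square: 12.46/2 → 6, 2.62/1 → 2; chars 62.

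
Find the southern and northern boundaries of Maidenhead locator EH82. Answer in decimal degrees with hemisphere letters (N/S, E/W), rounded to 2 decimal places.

Field E=4, H=7: +4·20° lon, +7·10° lat → SW at lon -100°, lat -20°.
Square 8, 2: +8·2° lon, +2·1° lat → SW at lon -84°, lat -18°.
Cell spans 2° lon × 1° lat.
south 18.00° S, north 17.00° S.

18.00° S, 17.00° S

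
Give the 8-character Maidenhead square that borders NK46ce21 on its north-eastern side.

Longitude extended square 2; +1 → 3.
Latitude extended square 1; +1 → 2.

NK46ce32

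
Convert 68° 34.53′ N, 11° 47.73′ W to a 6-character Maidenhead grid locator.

Add 180° to longitude and 90° to latitude: 168.2045, 158.5755.
Field (20°×10°, letters A–R): lon ⌊168.2045/20⌋ = 8 → I; lat ⌊158.5755/10⌋ = 15 → P.
Square (2°×1°, digits 0–9): lon ⌊8.2045/2⌋ = 4; lat ⌊8.5755/1⌋ = 8.
Subsquare (5′×2.5′, letters a–x): lon ⌊0.2045/0.0833333⌋ = 2 → c; lat ⌊0.5755/0.0416667⌋ = 13 → n.

IP48cn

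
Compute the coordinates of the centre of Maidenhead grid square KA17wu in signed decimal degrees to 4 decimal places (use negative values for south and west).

Field K=10, A=0: +10·20° lon, +0·10° lat → SW at lon 20°, lat -90°.
Square 1, 7: +1·2° lon, +7·1° lat → SW at lon 22°, lat -83°.
Subsquare w=22, u=20: +22·0.0833333° lon, +20·0.0416667° lat → SW at lon 23.8333°, lat -82.1667°.
Cell spans 0.0833333° lon × 0.0416667° lat. Centre is SW corner plus half of each.
latitude -82.1458, longitude 23.8750.

-82.1458, 23.8750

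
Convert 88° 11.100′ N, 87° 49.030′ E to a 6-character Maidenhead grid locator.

NR38ve

Shift to the Maidenhead origin (180°W, 90°S): lon 267.8172, lat 178.1850.
Field: 267.8172/20 → 13 → N, 178.1850/10 → 17 → R; chars NR.
Square: 7.8172/2 → 3, 8.1850/1 → 8; chars 38.
Subsquare: 1.8172/0.0833333 → 21 → v, 0.1850/0.0416667 → 4 → e; chars ve.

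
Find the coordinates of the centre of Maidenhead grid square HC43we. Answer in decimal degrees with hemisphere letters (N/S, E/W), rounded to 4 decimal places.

Field H=7, C=2: +7·20° lon, +2·10° lat → SW at lon -40°, lat -70°.
Square 4, 3: +4·2° lon, +3·1° lat → SW at lon -32°, lat -67°.
Subsquare w=22, e=4: +22·0.0833333° lon, +4·0.0416667° lat → SW at lon -30.1667°, lat -66.8333°.
Cell spans 0.0833333° lon × 0.0416667° lat. Centre is SW corner plus half of each.
latitude 66.8125° S, longitude 30.1250° W.

66.8125° S, 30.1250° W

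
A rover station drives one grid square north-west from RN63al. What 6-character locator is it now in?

RN53xm

Longitude subsquare a = 0; −1 → -1, wraps to 23 = x, carry into square.
Longitude square 6; −1 → 5.
Latitude subsquare l = 11; +1 → 12 = m.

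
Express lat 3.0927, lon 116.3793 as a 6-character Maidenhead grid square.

Add 180° to longitude and 90° to latitude: 296.3793, 93.0927.
Field: 296.3793/20 → 14 → O, 93.0927/10 → 9 → J; chars OJ.
Square: 16.3793/2 → 8, 3.0927/1 → 3; chars 83.
Subsquare: 0.3793/0.0833333 → 4 → e, 0.0927/0.0416667 → 2 → c; chars ec.

OJ83ec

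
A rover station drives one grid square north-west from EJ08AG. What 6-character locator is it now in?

DJ98xh

Longitude subsquare a = 0; −1 → -1, wraps to 23 = x, carry into square.
Longitude square 0; −1 → -1, wraps to 9, carry into field.
Longitude field E = 4; −1 → 3 = D.
Latitude subsquare g = 6; +1 → 7 = h.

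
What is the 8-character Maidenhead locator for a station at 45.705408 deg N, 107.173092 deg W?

Shift to the Maidenhead origin (180°W, 90°S): lon 72.82691, lat 135.70541.
Field: lon ⌊72.82691/20⌋ = 3 → D; lat ⌊135.70541/10⌋ = 13 → N.
Square: lon ⌊12.82691/2⌋ = 6; lat ⌊5.70541/1⌋ = 5.
Subsquare: lon ⌊0.82691/0.0833333⌋ = 9 → j; lat ⌊0.70541/0.0416667⌋ = 16 → q.
Extended square: lon ⌊0.07691/0.00833333⌋ = 9; lat ⌊0.03874/0.00416667⌋ = 9.

DN65jq99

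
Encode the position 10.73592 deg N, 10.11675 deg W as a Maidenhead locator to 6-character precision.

IK40wr

Add 180° to longitude and 90° to latitude: 169.8833, 100.7359.
Field: 169.8833/20 → 8 → I, 100.7359/10 → 10 → K; chars IK.
Square: 9.8833/2 → 4, 0.7359/1 → 0; chars 40.
Subsquare: 1.8833/0.0833333 → 22 → w, 0.7359/0.0416667 → 17 → r; chars wr.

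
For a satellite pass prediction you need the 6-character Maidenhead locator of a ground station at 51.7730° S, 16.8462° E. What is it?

Add 180° to longitude and 90° to latitude: 196.8462, 38.2270.
Field (20°×10°, letters A–R): lon ⌊196.8462/20⌋ = 9 → J; lat ⌊38.2270/10⌋ = 3 → D.
Square (2°×1°, digits 0–9): lon ⌊16.8462/2⌋ = 8; lat ⌊8.2270/1⌋ = 8.
Subsquare (5′×2.5′, letters a–x): lon ⌊0.8462/0.0833333⌋ = 10 → k; lat ⌊0.2270/0.0416667⌋ = 5 → f.

JD88kf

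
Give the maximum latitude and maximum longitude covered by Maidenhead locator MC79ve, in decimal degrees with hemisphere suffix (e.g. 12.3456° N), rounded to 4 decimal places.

Field M=12, C=2: +12·20° lon, +2·10° lat → SW at lon 60°, lat -70°.
Square 7, 9: +7·2° lon, +9·1° lat → SW at lon 74°, lat -61°.
Subsquare v=21, e=4: +21·0.0833333° lon, +4·0.0416667° lat → SW at lon 75.75°, lat -60.8333°.
Cell spans 0.0833333° lon × 0.0416667° lat. NE corner is SW corner plus one full cell.
latitude 60.7917° S, longitude 75.8333° E.

60.7917° S, 75.8333° E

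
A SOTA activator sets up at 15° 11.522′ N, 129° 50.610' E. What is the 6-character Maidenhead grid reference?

Shift to the Maidenhead origin (180°W, 90°S): lon 309.8435, lat 105.1920.
Field (20°×10°, letters A–R): 309.8435/20 → 15 → P, 105.1920/10 → 10 → K; chars PK.
Square (2°×1°, digits 0–9): 9.8435/2 → 4, 5.1920/1 → 5; chars 45.
Subsquare (5′×2.5′, letters a–x): 1.8435/0.0833333 → 22 → w, 0.1920/0.0416667 → 4 → e; chars we.

PK45we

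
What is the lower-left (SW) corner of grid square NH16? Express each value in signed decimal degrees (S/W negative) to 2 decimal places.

-14.00, 82.00

Field N=13, H=7: +13·20° lon, +7·10° lat → SW at lon 80°, lat -20°.
Square 1, 6: +1·2° lon, +6·1° lat → SW at lon 82°, lat -14°.
latitude -14.00, longitude 82.00.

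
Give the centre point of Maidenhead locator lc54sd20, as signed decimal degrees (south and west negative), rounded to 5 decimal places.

-65.87292, 51.52083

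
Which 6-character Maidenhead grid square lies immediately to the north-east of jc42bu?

Longitude subsquare b = 1; +1 → 2 = c.
Latitude subsquare u = 20; +1 → 21 = v.

JC42cv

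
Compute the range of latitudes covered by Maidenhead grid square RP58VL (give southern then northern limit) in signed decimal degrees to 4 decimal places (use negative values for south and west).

68.4583, 68.5000

Field R=17, P=15: +17·20° lon, +15·10° lat → SW at lon 160°, lat 60°.
Square 5, 8: +5·2° lon, +8·1° lat → SW at lon 170°, lat 68°.
Subsquare v=21, l=11: +21·0.0833333° lon, +11·0.0416667° lat → SW at lon 171.75°, lat 68.4583°.
Cell spans 0.0833333° lon × 0.0416667° lat.
south 68.4583, north 68.5000.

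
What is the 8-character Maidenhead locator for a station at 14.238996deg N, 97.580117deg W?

EK14ff07

Add 180° to longitude and 90° to latitude: 82.41988, 104.23900.
Field: 82.41988/20 → 4 → E, 104.23900/10 → 10 → K; chars EK.
Square: 2.41988/2 → 1, 4.23900/1 → 4; chars 14.
Subsquare: 0.41988/0.0833333 → 5 → f, 0.23900/0.0416667 → 5 → f; chars ff.
Extended square: 0.00322/0.00833333 → 0, 0.03066/0.00416667 → 7; chars 07.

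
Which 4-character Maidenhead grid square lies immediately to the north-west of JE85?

JE76

Longitude square 8; −1 → 7.
Latitude square 5; +1 → 6.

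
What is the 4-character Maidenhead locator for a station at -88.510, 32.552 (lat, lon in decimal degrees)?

KA61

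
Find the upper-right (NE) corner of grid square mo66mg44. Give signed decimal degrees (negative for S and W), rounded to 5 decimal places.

56.27083, 73.04167

Field M=12, O=14: +12·20° lon, +14·10° lat → SW at lon 60°, lat 50°.
Square 6, 6: +6·2° lon, +6·1° lat → SW at lon 72°, lat 56°.
Subsquare m=12, g=6: +12·0.0833333° lon, +6·0.0416667° lat → SW at lon 73°, lat 56.25°.
Extended square 4, 4: +4·0.00833333° lon, +4·0.00416667° lat → SW at lon 73.0333°, lat 56.2667°.
Cell spans 0.00833333° lon × 0.00416667° lat. NE corner is SW corner plus one full cell.
latitude 56.27083, longitude 73.04167.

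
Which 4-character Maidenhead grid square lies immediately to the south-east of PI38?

PI47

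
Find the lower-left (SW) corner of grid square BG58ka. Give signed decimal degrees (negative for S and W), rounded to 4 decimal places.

-22.0000, -149.1667

Field B=1, G=6: +1·20° lon, +6·10° lat → SW at lon -160°, lat -30°.
Square 5, 8: +5·2° lon, +8·1° lat → SW at lon -150°, lat -22°.
Subsquare k=10, a=0: +10·0.0833333° lon, +0·0.0416667° lat → SW at lon -149.167°, lat -22°.
latitude -22.0000, longitude -149.1667.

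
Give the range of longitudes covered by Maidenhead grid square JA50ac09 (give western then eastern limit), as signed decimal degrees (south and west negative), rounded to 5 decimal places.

10.00000, 10.00833

Field J=9, A=0: +9·20° lon, +0·10° lat → SW at lon 0°, lat -90°.
Square 5, 0: +5·2° lon, +0·1° lat → SW at lon 10°, lat -90°.
Subsquare a=0, c=2: +0·0.0833333° lon, +2·0.0416667° lat → SW at lon 10°, lat -89.9167°.
Extended square 0, 9: +0·0.00833333° lon, +9·0.00416667° lat → SW at lon 10°, lat -89.8792°.
Cell spans 0.00833333° lon × 0.00416667° lat.
west 10.00000, east 10.00833.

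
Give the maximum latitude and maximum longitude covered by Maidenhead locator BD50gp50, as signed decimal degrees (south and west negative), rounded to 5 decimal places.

-59.37083, -149.45000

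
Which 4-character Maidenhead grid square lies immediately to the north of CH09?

Latitude square 9; +1 → 10, wraps to 0, carry into field.
Latitude field H = 7; +1 → 8 = I.
The longitude characters are unchanged.

CI00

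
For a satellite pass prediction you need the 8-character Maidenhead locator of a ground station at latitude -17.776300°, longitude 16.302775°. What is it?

JH82df63

Offset from 180°W / 90°S: lon 196.30277°, lat 72.22370°.
Field: lon ⌊196.30277/20⌋ = 9 → J; lat ⌊72.22370/10⌋ = 7 → H.
Square: lon ⌊16.30277/2⌋ = 8; lat ⌊2.22370/1⌋ = 2.
Subsquare: lon ⌊0.30277/0.0833333⌋ = 3 → d; lat ⌊0.22370/0.0416667⌋ = 5 → f.
Extended square: lon ⌊0.05277/0.00833333⌋ = 6; lat ⌊0.01537/0.00416667⌋ = 3.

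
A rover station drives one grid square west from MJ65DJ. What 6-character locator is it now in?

Longitude subsquare d = 3; −1 → 2 = c.
The latitude characters are unchanged.

MJ65cj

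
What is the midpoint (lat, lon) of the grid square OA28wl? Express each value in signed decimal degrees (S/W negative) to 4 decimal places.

-81.5208, 105.8750

Field O=14, A=0: +14·20° lon, +0·10° lat → SW at lon 100°, lat -90°.
Square 2, 8: +2·2° lon, +8·1° lat → SW at lon 104°, lat -82°.
Subsquare w=22, l=11: +22·0.0833333° lon, +11·0.0416667° lat → SW at lon 105.833°, lat -81.5417°.
Cell spans 0.0833333° lon × 0.0416667° lat. Centre is SW corner plus half of each.
latitude -81.5208, longitude 105.8750.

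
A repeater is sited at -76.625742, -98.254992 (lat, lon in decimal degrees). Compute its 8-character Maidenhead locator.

EB03ui99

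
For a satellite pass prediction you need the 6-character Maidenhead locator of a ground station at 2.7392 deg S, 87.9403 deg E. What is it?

NI37xg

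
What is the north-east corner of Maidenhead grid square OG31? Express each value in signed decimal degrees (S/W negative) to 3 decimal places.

Field O=14, G=6: +14·20° lon, +6·10° lat → SW at lon 100°, lat -30°.
Square 3, 1: +3·2° lon, +1·1° lat → SW at lon 106°, lat -29°.
Cell spans 2° lon × 1° lat. NE corner is SW corner plus one full cell.
latitude -28.000, longitude 108.000.

-28.000, 108.000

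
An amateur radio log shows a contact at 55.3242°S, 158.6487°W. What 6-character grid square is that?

BD04qq

Add 180° to longitude and 90° to latitude: 21.3513, 34.6758.
Field (20°×10°, letters A–R): lon ⌊21.3513/20⌋ = 1 → B; lat ⌊34.6758/10⌋ = 3 → D.
Square (2°×1°, digits 0–9): lon ⌊1.3513/2⌋ = 0; lat ⌊4.6758/1⌋ = 4.
Subsquare (5′×2.5′, letters a–x): lon ⌊1.3513/0.0833333⌋ = 16 → q; lat ⌊0.6758/0.0416667⌋ = 16 → q.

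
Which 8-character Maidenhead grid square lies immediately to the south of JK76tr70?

Latitude extended square 0; −1 → -1, wraps to 9, carry into subsquare.
Latitude subsquare r = 17; −1 → 16 = q.
The longitude characters are unchanged.

JK76tq79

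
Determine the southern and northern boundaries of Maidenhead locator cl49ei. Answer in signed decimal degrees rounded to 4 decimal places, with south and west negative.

Field C=2, L=11: +2·20° lon, +11·10° lat → SW at lon -140°, lat 20°.
Square 4, 9: +4·2° lon, +9·1° lat → SW at lon -132°, lat 29°.
Subsquare e=4, i=8: +4·0.0833333° lon, +8·0.0416667° lat → SW at lon -131.667°, lat 29.3333°.
Cell spans 0.0833333° lon × 0.0416667° lat.
south 29.3333, north 29.3750.

29.3333, 29.3750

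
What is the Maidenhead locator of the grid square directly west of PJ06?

OJ96

Longitude square 0; −1 → -1, wraps to 9, carry into field.
Longitude field P = 15; −1 → 14 = O.
The latitude characters are unchanged.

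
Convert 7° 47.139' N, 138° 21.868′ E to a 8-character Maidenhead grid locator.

PJ97es38

Shift to the Maidenhead origin (180°W, 90°S): lon 318.36447, lat 97.78565.
Field: 318.36447/20 → 15 → P, 97.78565/10 → 9 → J; chars PJ.
Square: 18.36447/2 → 9, 7.78565/1 → 7; chars 97.
Subsquare: 0.36447/0.0833333 → 4 → e, 0.78565/0.0416667 → 18 → s; chars es.
Extended square: 0.03113/0.00833333 → 3, 0.03565/0.00416667 → 8; chars 38.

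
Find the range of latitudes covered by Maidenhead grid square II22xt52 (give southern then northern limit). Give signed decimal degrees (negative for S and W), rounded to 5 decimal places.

-7.20000, -7.19583

Field I=8, I=8: +8·20° lon, +8·10° lat → SW at lon -20°, lat -10°.
Square 2, 2: +2·2° lon, +2·1° lat → SW at lon -16°, lat -8°.
Subsquare x=23, t=19: +23·0.0833333° lon, +19·0.0416667° lat → SW at lon -14.0833°, lat -7.20833°.
Extended square 5, 2: +5·0.00833333° lon, +2·0.00416667° lat → SW at lon -14.0417°, lat -7.2°.
Cell spans 0.00833333° lon × 0.00416667° lat.
south -7.20000, north -7.19583.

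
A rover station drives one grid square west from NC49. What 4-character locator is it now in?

Longitude square 4; −1 → 3.
The latitude characters are unchanged.

NC39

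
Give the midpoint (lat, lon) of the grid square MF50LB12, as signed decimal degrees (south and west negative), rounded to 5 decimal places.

Field M=12, F=5: +12·20° lon, +5·10° lat → SW at lon 60°, lat -40°.
Square 5, 0: +5·2° lon, +0·1° lat → SW at lon 70°, lat -40°.
Subsquare l=11, b=1: +11·0.0833333° lon, +1·0.0416667° lat → SW at lon 70.9167°, lat -39.9583°.
Extended square 1, 2: +1·0.00833333° lon, +2·0.00416667° lat → SW at lon 70.925°, lat -39.95°.
Cell spans 0.00833333° lon × 0.00416667° lat. Centre is SW corner plus half of each.
latitude -39.94792, longitude 70.92917.

-39.94792, 70.92917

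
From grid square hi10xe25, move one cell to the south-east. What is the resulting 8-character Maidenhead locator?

HI10xe34

Longitude extended square 2; +1 → 3.
Latitude extended square 5; −1 → 4.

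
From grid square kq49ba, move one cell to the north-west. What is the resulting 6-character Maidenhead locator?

KQ49ab

Longitude subsquare b = 1; −1 → 0 = a.
Latitude subsquare a = 0; +1 → 1 = b.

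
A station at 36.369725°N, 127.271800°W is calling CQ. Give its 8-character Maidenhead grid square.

CM66ii78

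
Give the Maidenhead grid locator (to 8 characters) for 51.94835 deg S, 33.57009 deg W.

Shift to the Maidenhead origin (180°W, 90°S): lon 146.42991, lat 38.05165.
Field: 146.42991/20 → 7 → H, 38.05165/10 → 3 → D; chars HD.
Square: 6.42991/2 → 3, 8.05165/1 → 8; chars 38.
Subsquare: 0.42991/0.0833333 → 5 → f, 0.05165/0.0416667 → 1 → b; chars fb.
Extended square: 0.01324/0.00833333 → 1, 0.00998/0.00416667 → 2; chars 12.

HD38fb12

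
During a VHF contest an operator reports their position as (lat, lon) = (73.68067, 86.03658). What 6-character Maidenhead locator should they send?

Shift to the Maidenhead origin (180°W, 90°S): lon 266.0366, lat 163.6807.
Field (20°×10°, letters A–R): lon ⌊266.0366/20⌋ = 13 → N; lat ⌊163.6807/10⌋ = 16 → Q.
Square (2°×1°, digits 0–9): lon ⌊6.0366/2⌋ = 3; lat ⌊3.6807/1⌋ = 3.
Subsquare (5′×2.5′, letters a–x): lon ⌊0.0366/0.0833333⌋ = 0 → a; lat ⌊0.6807/0.0416667⌋ = 16 → q.

NQ33aq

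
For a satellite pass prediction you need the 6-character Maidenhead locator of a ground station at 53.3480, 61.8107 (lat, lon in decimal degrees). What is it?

MO03vi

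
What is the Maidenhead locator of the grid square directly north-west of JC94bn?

Longitude subsquare b = 1; −1 → 0 = a.
Latitude subsquare n = 13; +1 → 14 = o.

JC94ao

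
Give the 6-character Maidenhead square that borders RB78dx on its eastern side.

Longitude subsquare d = 3; +1 → 4 = e.
The latitude characters are unchanged.

RB78ex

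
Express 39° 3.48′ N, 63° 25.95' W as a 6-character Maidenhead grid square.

FM89gb

Add 180° to longitude and 90° to latitude: 116.5675, 129.0580.
Field: lon ⌊116.5675/20⌋ = 5 → F; lat ⌊129.0580/10⌋ = 12 → M.
Square: lon ⌊16.5675/2⌋ = 8; lat ⌊9.0580/1⌋ = 9.
Subsquare: lon ⌊0.5675/0.0833333⌋ = 6 → g; lat ⌊0.0580/0.0416667⌋ = 1 → b.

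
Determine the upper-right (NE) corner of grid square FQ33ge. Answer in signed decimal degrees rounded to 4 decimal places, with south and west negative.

73.2083, -73.4167

Field F=5, Q=16: +5·20° lon, +16·10° lat → SW at lon -80°, lat 70°.
Square 3, 3: +3·2° lon, +3·1° lat → SW at lon -74°, lat 73°.
Subsquare g=6, e=4: +6·0.0833333° lon, +4·0.0416667° lat → SW at lon -73.5°, lat 73.1667°.
Cell spans 0.0833333° lon × 0.0416667° lat. NE corner is SW corner plus one full cell.
latitude 73.2083, longitude -73.4167.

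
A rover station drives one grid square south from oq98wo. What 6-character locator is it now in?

Latitude subsquare o = 14; −1 → 13 = n.
The longitude characters are unchanged.

OQ98wn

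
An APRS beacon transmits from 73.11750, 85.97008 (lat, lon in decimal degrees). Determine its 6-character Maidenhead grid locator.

Add 180° to longitude and 90° to latitude: 265.9701, 163.1175.
Field: lon ⌊265.9701/20⌋ = 13 → N; lat ⌊163.1175/10⌋ = 16 → Q.
Square: lon ⌊5.9701/2⌋ = 2; lat ⌊3.1175/1⌋ = 3.
Subsquare: lon ⌊1.9701/0.0833333⌋ = 23 → x; lat ⌊0.1175/0.0416667⌋ = 2 → c.

NQ23xc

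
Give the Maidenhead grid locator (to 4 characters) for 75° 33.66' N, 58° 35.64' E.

LQ95

Add 180° to longitude and 90° to latitude: 238.59, 165.56.
Field: lon ⌊238.59/20⌋ = 11 → L; lat ⌊165.56/10⌋ = 16 → Q.
Square: lon ⌊18.59/2⌋ = 9; lat ⌊5.56/1⌋ = 5.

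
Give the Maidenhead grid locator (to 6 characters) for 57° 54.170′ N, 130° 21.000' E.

Offset from 180°W / 90°S: lon 310.3500°, lat 147.9028°.
Field: lon ⌊310.3500/20⌋ = 15 → P; lat ⌊147.9028/10⌋ = 14 → O.
Square: lon ⌊10.3500/2⌋ = 5; lat ⌊7.9028/1⌋ = 7.
Subsquare: lon ⌊0.3500/0.0833333⌋ = 4 → e; lat ⌊0.9028/0.0416667⌋ = 21 → v.

PO57ev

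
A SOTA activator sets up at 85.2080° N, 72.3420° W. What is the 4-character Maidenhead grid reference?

Add 180° to longitude and 90° to latitude: 107.66, 175.21.
Field (20°×10°, letters A–R): lon ⌊107.66/20⌋ = 5 → F; lat ⌊175.21/10⌋ = 17 → R.
Square (2°×1°, digits 0–9): lon ⌊7.66/2⌋ = 3; lat ⌊5.21/1⌋ = 5.

FR35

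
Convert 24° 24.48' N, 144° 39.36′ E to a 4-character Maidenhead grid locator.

QL24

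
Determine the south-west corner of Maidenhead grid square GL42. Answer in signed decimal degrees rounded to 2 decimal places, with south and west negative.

22.00, -52.00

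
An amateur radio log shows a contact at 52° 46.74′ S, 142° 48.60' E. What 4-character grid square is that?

QD17

Shift to the Maidenhead origin (180°W, 90°S): lon 322.81, lat 37.22.
Field (20°×10°, letters A–R): 322.81/20 → 16 → Q, 37.22/10 → 3 → D; chars QD.
Square (2°×1°, digits 0–9): 2.81/2 → 1, 7.22/1 → 7; chars 17.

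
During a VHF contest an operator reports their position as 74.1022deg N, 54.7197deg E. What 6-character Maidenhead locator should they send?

Add 180° to longitude and 90° to latitude: 234.7197, 164.1022.
Field (20°×10°, letters A–R): 234.7197/20 → 11 → L, 164.1022/10 → 16 → Q; chars LQ.
Square (2°×1°, digits 0–9): 14.7197/2 → 7, 4.1022/1 → 4; chars 74.
Subsquare (5′×2.5′, letters a–x): 0.7197/0.0833333 → 8 → i, 0.1022/0.0416667 → 2 → c; chars ic.

LQ74ic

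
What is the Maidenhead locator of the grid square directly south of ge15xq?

GE15xp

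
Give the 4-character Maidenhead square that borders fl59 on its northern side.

FM50

Latitude square 9; +1 → 10, wraps to 0, carry into field.
Latitude field L = 11; +1 → 12 = M.
The longitude characters are unchanged.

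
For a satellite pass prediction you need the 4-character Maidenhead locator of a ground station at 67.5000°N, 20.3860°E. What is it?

KP07

Offset from 180°W / 90°S: lon 200.39°, lat 157.50°.
Field (20°×10°, letters A–R): 200.39/20 → 10 → K, 157.50/10 → 15 → P; chars KP.
Square (2°×1°, digits 0–9): 0.39/2 → 0, 7.50/1 → 7; chars 07.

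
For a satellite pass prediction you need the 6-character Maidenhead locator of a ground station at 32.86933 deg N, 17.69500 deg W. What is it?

Add 180° to longitude and 90° to latitude: 162.3050, 122.8693.
Field (20°×10°, letters A–R): lon ⌊162.3050/20⌋ = 8 → I; lat ⌊122.8693/10⌋ = 12 → M.
Square (2°×1°, digits 0–9): lon ⌊2.3050/2⌋ = 1; lat ⌊2.8693/1⌋ = 2.
Subsquare (5′×2.5′, letters a–x): lon ⌊0.3050/0.0833333⌋ = 3 → d; lat ⌊0.8693/0.0416667⌋ = 20 → u.

IM12du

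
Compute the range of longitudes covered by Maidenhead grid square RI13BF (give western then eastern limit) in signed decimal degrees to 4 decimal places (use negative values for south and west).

Field R=17, I=8: +17·20° lon, +8·10° lat → SW at lon 160°, lat -10°.
Square 1, 3: +1·2° lon, +3·1° lat → SW at lon 162°, lat -7°.
Subsquare b=1, f=5: +1·0.0833333° lon, +5·0.0416667° lat → SW at lon 162.083°, lat -6.79167°.
Cell spans 0.0833333° lon × 0.0416667° lat.
west 162.0833, east 162.1667.

162.0833, 162.1667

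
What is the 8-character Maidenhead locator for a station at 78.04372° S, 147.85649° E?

QB31ww29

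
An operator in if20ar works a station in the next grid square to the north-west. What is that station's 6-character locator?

Longitude subsquare a = 0; −1 → -1, wraps to 23 = x, carry into square.
Longitude square 2; −1 → 1.
Latitude subsquare r = 17; +1 → 18 = s.

IF10xs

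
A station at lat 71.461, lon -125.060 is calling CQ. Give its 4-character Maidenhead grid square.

CQ71

Offset from 180°W / 90°S: lon 54.94°, lat 161.46°.
Field: 54.94/20 → 2 → C, 161.46/10 → 16 → Q; chars CQ.
Square: 14.94/2 → 7, 1.46/1 → 1; chars 71.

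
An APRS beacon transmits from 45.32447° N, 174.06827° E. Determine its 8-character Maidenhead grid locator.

RN75ah87

Add 180° to longitude and 90° to latitude: 354.06827, 135.32447.
Field (20°×10°, letters A–R): 354.06827/20 → 17 → R, 135.32447/10 → 13 → N; chars RN.
Square (2°×1°, digits 0–9): 14.06827/2 → 7, 5.32447/1 → 5; chars 75.
Subsquare (5′×2.5′, letters a–x): 0.06827/0.0833333 → 0 → a, 0.32447/0.0416667 → 7 → h; chars ah.
Extended square (30″×15″, digits 0–9): 0.06827/0.00833333 → 8, 0.03280/0.00416667 → 7; chars 87.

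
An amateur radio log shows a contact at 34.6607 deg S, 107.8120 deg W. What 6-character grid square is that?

Add 180° to longitude and 90° to latitude: 72.1880, 55.3393.
Field: 72.1880/20 → 3 → D, 55.3393/10 → 5 → F; chars DF.
Square: 12.1880/2 → 6, 5.3393/1 → 5; chars 65.
Subsquare: 0.1880/0.0833333 → 2 → c, 0.3393/0.0416667 → 8 → i; chars ci.

DF65ci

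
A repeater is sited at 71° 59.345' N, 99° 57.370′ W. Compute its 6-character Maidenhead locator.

Shift to the Maidenhead origin (180°W, 90°S): lon 80.0438, lat 161.9891.
Field: lon ⌊80.0438/20⌋ = 4 → E; lat ⌊161.9891/10⌋ = 16 → Q.
Square: lon ⌊0.0438/2⌋ = 0; lat ⌊1.9891/1⌋ = 1.
Subsquare: lon ⌊0.0438/0.0833333⌋ = 0 → a; lat ⌊0.9891/0.0416667⌋ = 23 → x.

EQ01ax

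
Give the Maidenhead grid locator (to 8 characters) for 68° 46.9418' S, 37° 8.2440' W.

HC11kf32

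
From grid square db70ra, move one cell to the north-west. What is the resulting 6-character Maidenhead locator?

Longitude subsquare r = 17; −1 → 16 = q.
Latitude subsquare a = 0; +1 → 1 = b.

DB70qb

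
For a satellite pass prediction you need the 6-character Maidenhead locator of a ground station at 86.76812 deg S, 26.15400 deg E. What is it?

Add 180° to longitude and 90° to latitude: 206.1540, 3.2319.
Field: lon ⌊206.1540/20⌋ = 10 → K; lat ⌊3.2319/10⌋ = 0 → A.
Square: lon ⌊6.1540/2⌋ = 3; lat ⌊3.2319/1⌋ = 3.
Subsquare: lon ⌊0.1540/0.0833333⌋ = 1 → b; lat ⌊0.2319/0.0416667⌋ = 5 → f.

KA33bf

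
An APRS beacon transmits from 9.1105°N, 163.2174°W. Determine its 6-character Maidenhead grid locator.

Shift to the Maidenhead origin (180°W, 90°S): lon 16.7826, lat 99.1105.
Field: lon ⌊16.7826/20⌋ = 0 → A; lat ⌊99.1105/10⌋ = 9 → J.
Square: lon ⌊16.7826/2⌋ = 8; lat ⌊9.1105/1⌋ = 9.
Subsquare: lon ⌊0.7826/0.0833333⌋ = 9 → j; lat ⌊0.1105/0.0416667⌋ = 2 → c.

AJ89jc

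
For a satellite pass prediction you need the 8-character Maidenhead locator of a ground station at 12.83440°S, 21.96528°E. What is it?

KH07xd59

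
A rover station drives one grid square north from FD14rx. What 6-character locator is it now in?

Latitude subsquare x = 23; +1 → 24, wraps to 0 = a, carry into square.
Latitude square 4; +1 → 5.
The longitude characters are unchanged.

FD15ra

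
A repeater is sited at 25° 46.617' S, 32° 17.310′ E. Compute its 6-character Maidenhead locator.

KG64df

Shift to the Maidenhead origin (180°W, 90°S): lon 212.2885, lat 64.2231.
Field: lon ⌊212.2885/20⌋ = 10 → K; lat ⌊64.2231/10⌋ = 6 → G.
Square: lon ⌊12.2885/2⌋ = 6; lat ⌊4.2231/1⌋ = 4.
Subsquare: lon ⌊0.2885/0.0833333⌋ = 3 → d; lat ⌊0.2231/0.0416667⌋ = 5 → f.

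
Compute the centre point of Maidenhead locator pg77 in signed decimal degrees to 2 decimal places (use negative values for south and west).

-22.50, 135.00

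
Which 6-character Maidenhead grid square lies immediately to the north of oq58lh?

OQ58li

Latitude subsquare h = 7; +1 → 8 = i.
The longitude characters are unchanged.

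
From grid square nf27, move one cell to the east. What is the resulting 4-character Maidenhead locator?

NF37

Longitude square 2; +1 → 3.
The latitude characters are unchanged.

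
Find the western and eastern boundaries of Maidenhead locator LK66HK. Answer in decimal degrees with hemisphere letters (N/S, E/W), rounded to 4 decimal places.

52.5833° E, 52.6667° E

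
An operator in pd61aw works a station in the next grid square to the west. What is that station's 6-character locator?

PD51xw

Longitude subsquare a = 0; −1 → -1, wraps to 23 = x, carry into square.
Longitude square 6; −1 → 5.
The latitude characters are unchanged.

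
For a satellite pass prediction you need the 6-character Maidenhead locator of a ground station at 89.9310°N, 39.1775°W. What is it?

HR09jw

Offset from 180°W / 90°S: lon 140.8225°, lat 179.9310°.
Field: 140.8225/20 → 7 → H, 179.9310/10 → 17 → R; chars HR.
Square: 0.8225/2 → 0, 9.9310/1 → 9; chars 09.
Subsquare: 0.8225/0.0833333 → 9 → j, 0.9310/0.0416667 → 22 → w; chars jw.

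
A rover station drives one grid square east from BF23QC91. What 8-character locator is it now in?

BF23rc01

Longitude extended square 9; +1 → 10, wraps to 0, carry into subsquare.
Longitude subsquare q = 16; +1 → 17 = r.
The latitude characters are unchanged.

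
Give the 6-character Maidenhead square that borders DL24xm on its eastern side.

DL34am

Longitude subsquare x = 23; +1 → 24, wraps to 0 = a, carry into square.
Longitude square 2; +1 → 3.
The latitude characters are unchanged.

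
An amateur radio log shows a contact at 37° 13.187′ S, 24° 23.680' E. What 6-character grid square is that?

KF22es

Shift to the Maidenhead origin (180°W, 90°S): lon 204.3947, lat 52.7802.
Field (20°×10°, letters A–R): 204.3947/20 → 10 → K, 52.7802/10 → 5 → F; chars KF.
Square (2°×1°, digits 0–9): 4.3947/2 → 2, 2.7802/1 → 2; chars 22.
Subsquare (5′×2.5′, letters a–x): 0.3947/0.0833333 → 4 → e, 0.7802/0.0416667 → 18 → s; chars es.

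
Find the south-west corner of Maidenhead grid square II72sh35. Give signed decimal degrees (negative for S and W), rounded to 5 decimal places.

-7.68750, -4.47500

Field I=8, I=8: +8·20° lon, +8·10° lat → SW at lon -20°, lat -10°.
Square 7, 2: +7·2° lon, +2·1° lat → SW at lon -6°, lat -8°.
Subsquare s=18, h=7: +18·0.0833333° lon, +7·0.0416667° lat → SW at lon -4.5°, lat -7.70833°.
Extended square 3, 5: +3·0.00833333° lon, +5·0.00416667° lat → SW at lon -4.475°, lat -7.6875°.
latitude -7.68750, longitude -4.47500.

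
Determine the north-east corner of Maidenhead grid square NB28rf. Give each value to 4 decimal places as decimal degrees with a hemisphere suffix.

71.7500° S, 85.5000° E

Field N=13, B=1: +13·20° lon, +1·10° lat → SW at lon 80°, lat -80°.
Square 2, 8: +2·2° lon, +8·1° lat → SW at lon 84°, lat -72°.
Subsquare r=17, f=5: +17·0.0833333° lon, +5·0.0416667° lat → SW at lon 85.4167°, lat -71.7917°.
Cell spans 0.0833333° lon × 0.0416667° lat. NE corner is SW corner plus one full cell.
latitude 71.7500° S, longitude 85.5000° E.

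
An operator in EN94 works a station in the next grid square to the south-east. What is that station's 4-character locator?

Longitude square 9; +1 → 10, wraps to 0, carry into field.
Longitude field E = 4; +1 → 5 = F.
Latitude square 4; −1 → 3.

FN03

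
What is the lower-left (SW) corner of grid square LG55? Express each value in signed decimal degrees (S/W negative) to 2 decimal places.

Field L=11, G=6: +11·20° lon, +6·10° lat → SW at lon 40°, lat -30°.
Square 5, 5: +5·2° lon, +5·1° lat → SW at lon 50°, lat -25°.
latitude -25.00, longitude 50.00.

-25.00, 50.00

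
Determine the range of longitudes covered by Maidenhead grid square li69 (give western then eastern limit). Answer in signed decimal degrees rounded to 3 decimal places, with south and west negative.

52.000, 54.000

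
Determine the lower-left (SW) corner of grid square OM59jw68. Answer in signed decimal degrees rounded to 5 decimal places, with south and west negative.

39.95000, 110.80000

Field O=14, M=12: +14·20° lon, +12·10° lat → SW at lon 100°, lat 30°.
Square 5, 9: +5·2° lon, +9·1° lat → SW at lon 110°, lat 39°.
Subsquare j=9, w=22: +9·0.0833333° lon, +22·0.0416667° lat → SW at lon 110.75°, lat 39.9167°.
Extended square 6, 8: +6·0.00833333° lon, +8·0.00416667° lat → SW at lon 110.8°, lat 39.95°.
latitude 39.95000, longitude 110.80000.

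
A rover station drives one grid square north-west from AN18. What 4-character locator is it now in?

AN09

Longitude square 1; −1 → 0.
Latitude square 8; +1 → 9.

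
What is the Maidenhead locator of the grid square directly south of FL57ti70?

FL57th79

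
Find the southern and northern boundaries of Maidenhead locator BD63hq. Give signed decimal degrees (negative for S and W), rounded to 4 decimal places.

Field B=1, D=3: +1·20° lon, +3·10° lat → SW at lon -160°, lat -60°.
Square 6, 3: +6·2° lon, +3·1° lat → SW at lon -148°, lat -57°.
Subsquare h=7, q=16: +7·0.0833333° lon, +16·0.0416667° lat → SW at lon -147.417°, lat -56.3333°.
Cell spans 0.0833333° lon × 0.0416667° lat.
south -56.3333, north -56.2917.

-56.3333, -56.2917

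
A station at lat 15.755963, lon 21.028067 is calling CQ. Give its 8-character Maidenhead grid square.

KK05ms31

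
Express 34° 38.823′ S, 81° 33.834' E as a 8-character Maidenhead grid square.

NF05si74

Add 180° to longitude and 90° to latitude: 261.56390, 55.35295.
Field: 261.56390/20 → 13 → N, 55.35295/10 → 5 → F; chars NF.
Square: 1.56390/2 → 0, 5.35295/1 → 5; chars 05.
Subsquare: 1.56390/0.0833333 → 18 → s, 0.35295/0.0416667 → 8 → i; chars si.
Extended square: 0.06390/0.00833333 → 7, 0.01962/0.00416667 → 4; chars 74.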